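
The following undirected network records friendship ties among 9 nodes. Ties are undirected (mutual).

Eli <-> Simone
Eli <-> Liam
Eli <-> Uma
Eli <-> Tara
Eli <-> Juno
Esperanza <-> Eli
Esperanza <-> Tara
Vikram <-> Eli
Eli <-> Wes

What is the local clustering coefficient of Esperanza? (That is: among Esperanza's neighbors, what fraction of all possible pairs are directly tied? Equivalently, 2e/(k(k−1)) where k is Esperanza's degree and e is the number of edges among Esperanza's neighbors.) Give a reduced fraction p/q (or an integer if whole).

Esperanza's neighbors: Eli and Tara (k = 2).
Possible neighbor pairs: C(2,2) = 1. Edges among them: Eli–Tara → e = 1.
Clustering(Esperanza) = 1/1.

1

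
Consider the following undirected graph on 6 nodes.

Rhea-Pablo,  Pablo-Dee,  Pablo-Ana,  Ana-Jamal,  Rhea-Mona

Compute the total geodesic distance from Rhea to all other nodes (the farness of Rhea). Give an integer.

Distances from Rhea: Ana:2, Dee:2, Jamal:3, Mona:1, Pablo:1.
Sum = 2 + 2 + 3 + 1 + 1 = 9.

9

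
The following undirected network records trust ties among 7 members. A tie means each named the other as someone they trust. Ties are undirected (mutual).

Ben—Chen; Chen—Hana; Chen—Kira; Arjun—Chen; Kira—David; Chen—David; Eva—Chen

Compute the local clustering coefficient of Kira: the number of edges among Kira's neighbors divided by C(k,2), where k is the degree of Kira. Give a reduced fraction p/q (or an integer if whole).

1

Kira's neighbors: Chen and David (k = 2).
Possible neighbor pairs: C(2,2) = 1. Edges among them: Chen–David → e = 1.
Clustering(Kira) = 1/1.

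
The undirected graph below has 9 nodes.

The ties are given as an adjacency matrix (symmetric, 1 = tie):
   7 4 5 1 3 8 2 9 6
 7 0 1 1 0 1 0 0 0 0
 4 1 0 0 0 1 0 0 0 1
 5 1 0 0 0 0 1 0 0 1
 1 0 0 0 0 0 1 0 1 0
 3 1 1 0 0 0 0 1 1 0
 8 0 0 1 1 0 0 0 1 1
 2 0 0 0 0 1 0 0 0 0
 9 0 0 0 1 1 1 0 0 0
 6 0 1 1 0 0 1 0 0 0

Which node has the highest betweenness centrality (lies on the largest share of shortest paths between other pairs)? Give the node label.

3

Unnormalized betweenness of each node: 1:0, 2:0, 3:10, 4:5/2, 5:2, 6:2, 7:5/2, 8:5, 9:5.
3 has the largest value, 10, making it the main broker — the node through which the most shortest paths run.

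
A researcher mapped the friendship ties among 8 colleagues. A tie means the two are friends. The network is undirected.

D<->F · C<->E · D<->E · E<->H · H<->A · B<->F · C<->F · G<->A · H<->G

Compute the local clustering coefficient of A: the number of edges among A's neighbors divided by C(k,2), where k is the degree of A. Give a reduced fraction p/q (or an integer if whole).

A's neighbors: G and H (k = 2).
Possible neighbor pairs: C(2,2) = 1. Edges among them: G–H → e = 1.
Clustering(A) = 1/1.

1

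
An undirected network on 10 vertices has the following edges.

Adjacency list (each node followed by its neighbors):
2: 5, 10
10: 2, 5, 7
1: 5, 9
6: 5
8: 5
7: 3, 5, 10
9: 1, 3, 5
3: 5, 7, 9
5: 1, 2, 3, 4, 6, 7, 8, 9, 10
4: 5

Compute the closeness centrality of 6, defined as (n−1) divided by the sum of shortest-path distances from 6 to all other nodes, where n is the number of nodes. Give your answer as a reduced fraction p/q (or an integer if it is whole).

9/17

Distances from 6: 1:2, 2:2, 3:2, 4:2, 5:1, 7:2, 8:2, 9:2, 10:2. Sum = 17.
n = 10, so closeness = 9/17.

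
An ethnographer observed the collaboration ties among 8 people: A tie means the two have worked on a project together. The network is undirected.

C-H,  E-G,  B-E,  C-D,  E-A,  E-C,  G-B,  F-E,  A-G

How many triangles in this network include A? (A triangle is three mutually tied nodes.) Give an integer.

1

A's neighbors: E and G.
Neighbor pairs that are themselves tied: A–E–G. Each forms one triangle with A, for 1 in total.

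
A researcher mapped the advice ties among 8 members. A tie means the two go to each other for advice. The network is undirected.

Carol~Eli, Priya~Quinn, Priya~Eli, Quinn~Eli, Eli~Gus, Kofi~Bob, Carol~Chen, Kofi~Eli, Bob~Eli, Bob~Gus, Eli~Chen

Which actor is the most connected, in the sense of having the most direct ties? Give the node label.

Eli

Degrees — Bob:3, Carol:2, Chen:2, Eli:7, Gus:2, Kofi:2, Priya:2, Quinn:2.
The maximum is 7, attained only by Eli.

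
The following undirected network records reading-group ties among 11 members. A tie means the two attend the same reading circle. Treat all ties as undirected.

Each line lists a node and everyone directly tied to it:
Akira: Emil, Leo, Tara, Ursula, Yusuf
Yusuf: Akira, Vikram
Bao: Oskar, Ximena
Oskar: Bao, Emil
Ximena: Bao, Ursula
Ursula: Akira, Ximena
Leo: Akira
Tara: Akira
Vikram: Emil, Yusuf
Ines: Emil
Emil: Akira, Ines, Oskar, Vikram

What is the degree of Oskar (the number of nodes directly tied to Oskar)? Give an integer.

Oskar is directly tied to Bao and Emil. That is 2 neighbors, so the degree of Oskar is 2.

2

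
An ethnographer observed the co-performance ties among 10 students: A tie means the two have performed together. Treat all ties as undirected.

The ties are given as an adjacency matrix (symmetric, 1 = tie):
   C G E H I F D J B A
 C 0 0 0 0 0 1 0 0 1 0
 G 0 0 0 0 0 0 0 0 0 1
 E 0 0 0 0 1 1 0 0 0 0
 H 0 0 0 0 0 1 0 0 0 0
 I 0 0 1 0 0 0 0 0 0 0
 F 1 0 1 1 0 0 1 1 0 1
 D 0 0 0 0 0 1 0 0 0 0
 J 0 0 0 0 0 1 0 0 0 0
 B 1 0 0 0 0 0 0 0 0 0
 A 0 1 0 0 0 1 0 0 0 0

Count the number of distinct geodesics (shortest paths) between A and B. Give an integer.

1

The shortest distance is 3, and the only length-3 path is A–F–C–B. So there is exactly 1 shortest path.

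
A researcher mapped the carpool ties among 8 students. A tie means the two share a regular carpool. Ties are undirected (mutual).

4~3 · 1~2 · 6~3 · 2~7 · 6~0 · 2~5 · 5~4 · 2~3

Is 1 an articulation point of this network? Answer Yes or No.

No

Even without 1, every remaining node can still reach every other (the residual graph is connected), so 1 is not a cut vertex.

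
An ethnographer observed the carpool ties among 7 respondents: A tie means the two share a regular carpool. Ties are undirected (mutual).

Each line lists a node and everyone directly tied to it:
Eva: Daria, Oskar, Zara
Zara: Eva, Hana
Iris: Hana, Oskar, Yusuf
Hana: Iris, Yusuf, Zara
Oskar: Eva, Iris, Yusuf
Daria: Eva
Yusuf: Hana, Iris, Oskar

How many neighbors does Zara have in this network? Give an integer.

2

Zara is directly tied to Eva and Hana. That is 2 neighbors, so the degree of Zara is 2.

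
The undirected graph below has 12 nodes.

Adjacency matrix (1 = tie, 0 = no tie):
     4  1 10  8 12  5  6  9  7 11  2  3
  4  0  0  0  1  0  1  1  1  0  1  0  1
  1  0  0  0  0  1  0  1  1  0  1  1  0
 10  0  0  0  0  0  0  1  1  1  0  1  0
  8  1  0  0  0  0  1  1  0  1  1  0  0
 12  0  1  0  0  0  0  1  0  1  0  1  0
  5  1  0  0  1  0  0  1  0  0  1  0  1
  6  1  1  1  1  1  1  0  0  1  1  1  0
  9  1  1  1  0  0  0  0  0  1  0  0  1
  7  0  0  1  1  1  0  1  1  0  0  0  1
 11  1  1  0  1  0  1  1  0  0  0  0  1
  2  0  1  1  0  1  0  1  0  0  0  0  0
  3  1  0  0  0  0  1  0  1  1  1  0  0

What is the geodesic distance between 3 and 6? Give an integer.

One shortest route is 3 – 4 – 6, which uses 2 edges, and 3 and 6 are not directly tied, so nothing shorter exists. So d(3,6) = 2.

2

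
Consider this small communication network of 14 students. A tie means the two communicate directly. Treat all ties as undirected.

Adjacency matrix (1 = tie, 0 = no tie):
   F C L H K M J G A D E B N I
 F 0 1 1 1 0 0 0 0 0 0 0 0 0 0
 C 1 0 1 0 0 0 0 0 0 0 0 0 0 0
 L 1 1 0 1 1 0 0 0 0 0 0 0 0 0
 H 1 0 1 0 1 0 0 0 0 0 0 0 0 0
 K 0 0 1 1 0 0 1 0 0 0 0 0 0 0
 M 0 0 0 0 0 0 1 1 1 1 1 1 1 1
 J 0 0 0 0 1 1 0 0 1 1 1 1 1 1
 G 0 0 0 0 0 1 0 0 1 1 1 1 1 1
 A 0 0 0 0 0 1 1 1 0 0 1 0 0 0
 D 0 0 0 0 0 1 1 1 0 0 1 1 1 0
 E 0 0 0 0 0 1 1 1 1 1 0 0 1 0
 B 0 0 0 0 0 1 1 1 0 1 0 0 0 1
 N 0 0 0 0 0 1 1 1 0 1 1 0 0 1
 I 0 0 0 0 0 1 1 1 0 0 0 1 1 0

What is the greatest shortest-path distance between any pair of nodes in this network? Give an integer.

Eccentricity of each node (its greatest distance to any other): A:4, B:4, C:5, D:4, E:4, F:5, G:5, H:4, I:4, J:3, K:3, L:4, M:4, N:4.
The maximum eccentricity is 5, realized for instance by the pair F–G via F – L – K – J – M – G. So the diameter is 5.

5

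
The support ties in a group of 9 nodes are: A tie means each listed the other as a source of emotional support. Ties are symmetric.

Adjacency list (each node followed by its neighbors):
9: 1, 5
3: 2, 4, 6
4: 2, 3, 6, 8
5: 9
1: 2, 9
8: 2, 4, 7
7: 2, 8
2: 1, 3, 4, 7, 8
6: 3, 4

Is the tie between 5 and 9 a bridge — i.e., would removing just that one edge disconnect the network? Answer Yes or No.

Yes

Without the 5–9 edge there is no alternate route between 5 and 9, so the network disconnects. It is a bridge.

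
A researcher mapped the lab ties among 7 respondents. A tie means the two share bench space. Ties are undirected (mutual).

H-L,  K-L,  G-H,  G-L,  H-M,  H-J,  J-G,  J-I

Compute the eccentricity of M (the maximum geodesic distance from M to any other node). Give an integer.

Distances from M: G:2, H:1, I:3, J:2, K:3, L:2.
The largest is 3 (to I and K), so the eccentricity of M is 3.

3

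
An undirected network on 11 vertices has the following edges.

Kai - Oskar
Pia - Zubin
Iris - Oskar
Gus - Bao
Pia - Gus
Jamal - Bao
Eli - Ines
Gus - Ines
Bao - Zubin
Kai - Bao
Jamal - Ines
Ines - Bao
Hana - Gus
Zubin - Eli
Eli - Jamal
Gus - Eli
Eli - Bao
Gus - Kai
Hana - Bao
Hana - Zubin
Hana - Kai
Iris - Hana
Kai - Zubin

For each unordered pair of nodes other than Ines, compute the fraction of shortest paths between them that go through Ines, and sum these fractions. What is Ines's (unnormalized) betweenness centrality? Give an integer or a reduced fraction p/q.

Pairs whose geodesics pass through Ines — Jamal–Pia: 1/5; Jamal–Gus: 1/3.
All other pairs contribute 0.
Summing the contributions gives betweenness(Ines) = 8/15.

8/15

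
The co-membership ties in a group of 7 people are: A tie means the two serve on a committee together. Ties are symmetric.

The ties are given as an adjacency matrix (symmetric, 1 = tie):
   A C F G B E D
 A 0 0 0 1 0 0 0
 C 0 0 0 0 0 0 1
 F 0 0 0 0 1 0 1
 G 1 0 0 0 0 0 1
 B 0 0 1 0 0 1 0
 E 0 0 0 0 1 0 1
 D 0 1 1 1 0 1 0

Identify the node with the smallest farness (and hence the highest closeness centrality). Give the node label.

Farness (sum of distances to all others) for each node — A:16, B:14, C:13, D:8, E:11, F:11, G:11.
The smallest farness is 8, for D, so D has the highest closeness.

D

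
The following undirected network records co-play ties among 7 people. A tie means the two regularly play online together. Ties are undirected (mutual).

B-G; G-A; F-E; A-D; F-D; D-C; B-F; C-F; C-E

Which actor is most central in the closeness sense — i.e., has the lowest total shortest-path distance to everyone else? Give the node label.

Farness (sum of distances to all others) for each node — A:11, B:10, C:10, D:9, E:12, F:8, G:12.
The smallest farness is 8, for F, so F has the highest closeness.

F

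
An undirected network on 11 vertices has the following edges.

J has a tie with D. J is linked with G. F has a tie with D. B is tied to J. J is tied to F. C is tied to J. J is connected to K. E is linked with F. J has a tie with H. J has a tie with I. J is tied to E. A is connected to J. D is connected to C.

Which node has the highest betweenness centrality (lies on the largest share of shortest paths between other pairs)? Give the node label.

J

Unnormalized betweenness of each node: A:0, B:0, C:0, D:1/2, E:0, F:1/2, G:0, H:0, I:0, J:41, K:0.
J has the largest value, 41, making it the main broker — the node through which the most shortest paths run.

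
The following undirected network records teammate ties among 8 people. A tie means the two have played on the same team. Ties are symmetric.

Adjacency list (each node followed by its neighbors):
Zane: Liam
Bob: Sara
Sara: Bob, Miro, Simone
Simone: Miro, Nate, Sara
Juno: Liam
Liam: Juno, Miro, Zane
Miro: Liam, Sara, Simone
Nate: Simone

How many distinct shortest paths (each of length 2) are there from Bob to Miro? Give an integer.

1

The shortest distance is 2, and the only length-2 path is Bob–Sara–Miro. So there is exactly 1 shortest path.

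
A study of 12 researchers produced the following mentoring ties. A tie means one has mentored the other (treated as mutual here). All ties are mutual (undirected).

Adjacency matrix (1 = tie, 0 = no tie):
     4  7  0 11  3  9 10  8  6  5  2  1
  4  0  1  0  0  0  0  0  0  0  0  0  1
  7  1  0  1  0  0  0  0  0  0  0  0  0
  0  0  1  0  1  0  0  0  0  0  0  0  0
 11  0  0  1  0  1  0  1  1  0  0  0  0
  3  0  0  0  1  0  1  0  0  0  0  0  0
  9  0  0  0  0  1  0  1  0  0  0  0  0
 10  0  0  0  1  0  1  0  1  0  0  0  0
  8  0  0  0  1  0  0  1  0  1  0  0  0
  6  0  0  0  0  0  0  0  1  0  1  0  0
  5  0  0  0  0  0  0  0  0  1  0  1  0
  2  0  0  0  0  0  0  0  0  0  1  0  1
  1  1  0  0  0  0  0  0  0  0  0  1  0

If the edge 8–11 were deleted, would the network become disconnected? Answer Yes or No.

Even without that edge, 8 still reaches 11 via 8 – 10 – 11, so the network stays connected. Not a bridge.

No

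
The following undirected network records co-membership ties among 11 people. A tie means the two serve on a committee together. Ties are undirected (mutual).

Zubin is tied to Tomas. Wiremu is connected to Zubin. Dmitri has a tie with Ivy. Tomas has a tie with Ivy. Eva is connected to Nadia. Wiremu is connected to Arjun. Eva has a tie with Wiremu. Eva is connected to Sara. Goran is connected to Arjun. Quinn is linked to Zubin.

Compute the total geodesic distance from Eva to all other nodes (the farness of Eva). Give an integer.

25

Distances from Eva: Arjun:2, Dmitri:5, Goran:3, Ivy:4, Nadia:1, Quinn:3, Sara:1, Tomas:3, Wiremu:1, Zubin:2.
Sum = 2 + 5 + 3 + 4 + 1 + 3 + 1 + 3 + 1 + 2 = 25.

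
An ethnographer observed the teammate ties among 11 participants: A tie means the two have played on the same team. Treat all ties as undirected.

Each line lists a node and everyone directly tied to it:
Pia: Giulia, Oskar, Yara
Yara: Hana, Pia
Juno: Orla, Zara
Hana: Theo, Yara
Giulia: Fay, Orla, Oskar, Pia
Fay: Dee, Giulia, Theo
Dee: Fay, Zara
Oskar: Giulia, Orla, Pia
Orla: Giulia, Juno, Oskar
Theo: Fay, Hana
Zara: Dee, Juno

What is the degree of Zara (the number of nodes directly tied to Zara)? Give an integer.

Zara is directly tied to Dee and Juno. That is 2 neighbors, so the degree of Zara is 2.

2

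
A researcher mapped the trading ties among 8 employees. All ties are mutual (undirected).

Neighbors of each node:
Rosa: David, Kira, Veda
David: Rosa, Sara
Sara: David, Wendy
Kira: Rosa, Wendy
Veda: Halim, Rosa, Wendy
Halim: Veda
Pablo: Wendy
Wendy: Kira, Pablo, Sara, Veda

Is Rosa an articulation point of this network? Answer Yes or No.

No

Even without Rosa, every remaining node can still reach every other (the residual graph is connected), so Rosa is not a cut vertex.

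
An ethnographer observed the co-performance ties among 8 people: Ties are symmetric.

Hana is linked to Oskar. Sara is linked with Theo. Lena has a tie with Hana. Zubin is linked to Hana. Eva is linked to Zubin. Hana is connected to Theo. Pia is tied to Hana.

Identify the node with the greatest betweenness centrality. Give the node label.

Hana

Unnormalized betweenness of each node: Eva:0, Hana:19, Lena:0, Oskar:0, Pia:0, Sara:0, Theo:6, Zubin:6.
Hana has the largest value, 19, making it the main broker — the node through which the most shortest paths run.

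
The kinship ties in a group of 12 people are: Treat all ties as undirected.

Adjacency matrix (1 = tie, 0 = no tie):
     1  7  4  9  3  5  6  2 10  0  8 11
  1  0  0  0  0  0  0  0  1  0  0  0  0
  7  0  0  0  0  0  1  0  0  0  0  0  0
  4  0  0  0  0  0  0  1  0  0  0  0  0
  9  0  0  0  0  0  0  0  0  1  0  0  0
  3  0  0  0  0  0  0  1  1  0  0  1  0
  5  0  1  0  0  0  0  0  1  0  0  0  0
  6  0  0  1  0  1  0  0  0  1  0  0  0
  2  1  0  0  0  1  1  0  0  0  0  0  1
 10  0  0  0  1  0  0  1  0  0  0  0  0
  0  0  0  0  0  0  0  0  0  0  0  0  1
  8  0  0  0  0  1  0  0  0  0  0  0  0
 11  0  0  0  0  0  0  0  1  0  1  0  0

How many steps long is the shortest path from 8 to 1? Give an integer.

One shortest route is 8 – 3 – 2 – 1, which uses 3 edges, and at distance 2 from 8 we only reach {2, 6}, which does not include 1. So d(8,1) = 3.

3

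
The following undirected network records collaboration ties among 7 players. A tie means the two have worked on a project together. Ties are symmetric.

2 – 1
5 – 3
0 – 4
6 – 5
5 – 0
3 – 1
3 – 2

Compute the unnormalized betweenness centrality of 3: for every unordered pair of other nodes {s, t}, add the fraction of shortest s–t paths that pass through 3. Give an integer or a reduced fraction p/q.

8

Pairs whose geodesics pass through 3 — 1–4: 1; 1–5: 1; 1–6: 1; 1–0: 1; 2–4: 1; 2–5: 1; 2–6: 1; 2–0: 1.
All other pairs contribute 0.
Summing the contributions gives betweenness(3) = 8.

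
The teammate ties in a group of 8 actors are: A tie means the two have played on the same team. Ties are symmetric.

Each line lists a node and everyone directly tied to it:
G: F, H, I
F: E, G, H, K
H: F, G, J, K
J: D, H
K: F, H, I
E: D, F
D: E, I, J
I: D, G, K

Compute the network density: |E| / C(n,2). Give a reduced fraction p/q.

There are 12 edges and 8 nodes, so the maximum possible is C(8,2) = 28.
Density = 12/28 = 3/7.

3/7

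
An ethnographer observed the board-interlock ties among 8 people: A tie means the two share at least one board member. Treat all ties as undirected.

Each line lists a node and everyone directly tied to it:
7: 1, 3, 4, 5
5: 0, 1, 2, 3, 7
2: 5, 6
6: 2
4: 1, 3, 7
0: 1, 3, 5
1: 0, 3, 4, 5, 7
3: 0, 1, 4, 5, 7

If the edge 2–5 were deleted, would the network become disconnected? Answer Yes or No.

Without the 2–5 edge there is no alternate route between 2 and 5, so the network disconnects. It is a bridge.

Yes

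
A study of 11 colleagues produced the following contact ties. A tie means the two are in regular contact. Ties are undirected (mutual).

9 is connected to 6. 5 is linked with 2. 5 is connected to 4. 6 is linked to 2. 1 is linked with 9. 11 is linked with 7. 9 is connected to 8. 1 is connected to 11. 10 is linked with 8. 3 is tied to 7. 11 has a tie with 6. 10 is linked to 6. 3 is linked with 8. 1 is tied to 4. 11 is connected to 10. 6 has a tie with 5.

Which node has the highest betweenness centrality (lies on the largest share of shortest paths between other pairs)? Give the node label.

Unnormalized betweenness of each node: 1:19/3, 2:0, 3:4/3, 4:4/3, 5:17/6, 6:29/2, 7:3, 8:35/6, 9:19/3, 10:7/2, 11:11.
6 has the largest value, 29/2, making it the main broker — the node through which the most shortest paths run.

6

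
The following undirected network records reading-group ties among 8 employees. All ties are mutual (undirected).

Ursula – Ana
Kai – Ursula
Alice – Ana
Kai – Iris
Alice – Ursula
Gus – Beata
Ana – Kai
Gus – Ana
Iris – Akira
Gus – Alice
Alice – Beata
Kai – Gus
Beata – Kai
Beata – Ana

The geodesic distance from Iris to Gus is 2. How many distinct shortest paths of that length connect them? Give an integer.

1

The shortest distance is 2, and the only length-2 path is Iris–Kai–Gus. So there is exactly 1 shortest path.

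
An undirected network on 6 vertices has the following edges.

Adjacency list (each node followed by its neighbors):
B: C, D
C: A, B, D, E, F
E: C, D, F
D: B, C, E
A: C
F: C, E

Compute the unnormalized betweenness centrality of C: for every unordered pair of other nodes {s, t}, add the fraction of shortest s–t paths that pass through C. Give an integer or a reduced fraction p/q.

6

Pairs whose geodesics pass through C — B–F: 1; B–A: 1; B–E: 1/2; F–D: 1/2; F–A: 1; D–A: 1; A–E: 1.
All other pairs contribute 0.
Summing the contributions gives betweenness(C) = 6.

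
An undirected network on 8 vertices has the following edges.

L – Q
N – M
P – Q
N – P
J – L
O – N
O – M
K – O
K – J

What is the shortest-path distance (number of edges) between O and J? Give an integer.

2

One shortest route is O – K – J, which uses 2 edges, and O and J are not directly tied, so nothing shorter exists. So d(O,J) = 2.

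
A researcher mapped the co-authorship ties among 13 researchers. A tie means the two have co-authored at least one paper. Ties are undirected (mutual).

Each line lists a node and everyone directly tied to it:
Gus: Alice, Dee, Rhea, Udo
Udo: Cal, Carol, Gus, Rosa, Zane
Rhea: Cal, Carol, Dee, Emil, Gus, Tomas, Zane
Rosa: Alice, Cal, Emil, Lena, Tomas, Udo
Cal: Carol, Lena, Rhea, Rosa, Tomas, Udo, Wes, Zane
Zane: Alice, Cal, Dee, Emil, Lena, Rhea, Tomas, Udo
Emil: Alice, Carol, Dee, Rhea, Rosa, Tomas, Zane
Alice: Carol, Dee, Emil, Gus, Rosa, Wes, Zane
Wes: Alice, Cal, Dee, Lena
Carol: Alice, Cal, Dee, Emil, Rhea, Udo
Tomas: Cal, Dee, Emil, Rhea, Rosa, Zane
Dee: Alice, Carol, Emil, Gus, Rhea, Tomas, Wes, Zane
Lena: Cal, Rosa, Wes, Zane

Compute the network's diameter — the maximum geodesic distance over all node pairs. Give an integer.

Eccentricity of each node (its greatest distance to any other): Alice:2, Cal:2, Carol:2, Dee:2, Emil:2, Gus:3, Lena:3, Rhea:2, Rosa:2, Tomas:2, Udo:2, Wes:2, Zane:2.
The maximum eccentricity is 3, realized for instance by the pair Lena–Gus via Lena – Rosa – Alice – Gus. So the diameter is 3.

3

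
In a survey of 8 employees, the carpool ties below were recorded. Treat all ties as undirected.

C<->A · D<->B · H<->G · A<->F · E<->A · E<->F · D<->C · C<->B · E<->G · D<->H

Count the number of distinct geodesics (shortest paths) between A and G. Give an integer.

1

The shortest distance is 2, and the only length-2 path is A–E–G. So there is exactly 1 shortest path.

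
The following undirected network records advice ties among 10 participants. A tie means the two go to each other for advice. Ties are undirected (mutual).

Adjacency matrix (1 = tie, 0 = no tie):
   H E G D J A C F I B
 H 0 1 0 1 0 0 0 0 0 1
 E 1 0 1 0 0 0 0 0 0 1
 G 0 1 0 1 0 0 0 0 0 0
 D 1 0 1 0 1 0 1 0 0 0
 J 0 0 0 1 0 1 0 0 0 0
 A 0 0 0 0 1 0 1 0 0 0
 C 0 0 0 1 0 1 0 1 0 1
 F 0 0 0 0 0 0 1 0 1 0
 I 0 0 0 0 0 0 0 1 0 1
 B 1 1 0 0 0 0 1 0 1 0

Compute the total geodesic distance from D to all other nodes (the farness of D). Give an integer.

Distances from D: A:2, B:2, C:1, E:2, F:2, G:1, H:1, I:3, J:1.
Sum = 2 + 2 + 1 + 2 + 2 + 1 + 1 + 3 + 1 = 15.

15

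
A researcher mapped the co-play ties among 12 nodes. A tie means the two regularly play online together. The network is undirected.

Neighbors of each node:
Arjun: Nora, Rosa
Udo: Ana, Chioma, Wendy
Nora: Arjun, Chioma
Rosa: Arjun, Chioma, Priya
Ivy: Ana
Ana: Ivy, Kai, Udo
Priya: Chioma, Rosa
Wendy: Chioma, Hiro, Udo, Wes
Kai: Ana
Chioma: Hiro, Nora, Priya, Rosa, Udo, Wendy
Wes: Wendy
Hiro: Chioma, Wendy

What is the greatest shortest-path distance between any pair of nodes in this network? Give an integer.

5

Eccentricity of each node (its greatest distance to any other): Ana:4, Arjun:5, Chioma:3, Hiro:4, Ivy:5, Kai:5, Nora:4, Priya:4, Rosa:4, Udo:3, Wendy:3, Wes:4.
The maximum eccentricity is 5, realized for instance by the pair Arjun–Ivy via Arjun – Nora – Chioma – Udo – Ana – Ivy. So the diameter is 5.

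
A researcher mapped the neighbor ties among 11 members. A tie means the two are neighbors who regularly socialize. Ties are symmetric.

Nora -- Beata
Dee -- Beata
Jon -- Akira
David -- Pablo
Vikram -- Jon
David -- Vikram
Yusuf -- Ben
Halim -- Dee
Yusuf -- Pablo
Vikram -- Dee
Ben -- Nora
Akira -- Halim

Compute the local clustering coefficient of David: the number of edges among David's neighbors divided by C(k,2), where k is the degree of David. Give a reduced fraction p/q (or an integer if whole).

David's neighbors: Pablo and Vikram (k = 2).
Possible neighbor pairs: C(2,2) = 1. Edges among them: none → e = 0.
Clustering(David) = 0/1.

0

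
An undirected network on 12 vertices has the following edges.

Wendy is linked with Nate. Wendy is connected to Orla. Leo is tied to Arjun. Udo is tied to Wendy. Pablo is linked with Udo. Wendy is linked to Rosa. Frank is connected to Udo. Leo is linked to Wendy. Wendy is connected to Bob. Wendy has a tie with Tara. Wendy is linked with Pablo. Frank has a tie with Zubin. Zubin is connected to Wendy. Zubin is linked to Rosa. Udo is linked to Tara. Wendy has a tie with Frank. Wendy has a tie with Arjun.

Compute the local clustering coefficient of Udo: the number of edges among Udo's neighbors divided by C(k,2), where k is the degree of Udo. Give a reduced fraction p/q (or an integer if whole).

Udo's neighbors: Frank, Pablo, Tara, and Wendy (k = 4).
Possible neighbor pairs: C(4,2) = 6. Edges among them: Frank–Wendy, Pablo–Wendy, Tara–Wendy → e = 3.
Clustering(Udo) = 3/6 = 1/2.

1/2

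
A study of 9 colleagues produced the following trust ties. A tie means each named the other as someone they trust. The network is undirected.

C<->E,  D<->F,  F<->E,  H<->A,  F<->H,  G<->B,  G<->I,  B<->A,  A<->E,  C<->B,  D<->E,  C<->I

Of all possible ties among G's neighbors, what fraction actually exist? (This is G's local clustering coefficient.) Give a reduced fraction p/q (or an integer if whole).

0

G's neighbors: B and I (k = 2).
Possible neighbor pairs: C(2,2) = 1. Edges among them: none → e = 0.
Clustering(G) = 0/1.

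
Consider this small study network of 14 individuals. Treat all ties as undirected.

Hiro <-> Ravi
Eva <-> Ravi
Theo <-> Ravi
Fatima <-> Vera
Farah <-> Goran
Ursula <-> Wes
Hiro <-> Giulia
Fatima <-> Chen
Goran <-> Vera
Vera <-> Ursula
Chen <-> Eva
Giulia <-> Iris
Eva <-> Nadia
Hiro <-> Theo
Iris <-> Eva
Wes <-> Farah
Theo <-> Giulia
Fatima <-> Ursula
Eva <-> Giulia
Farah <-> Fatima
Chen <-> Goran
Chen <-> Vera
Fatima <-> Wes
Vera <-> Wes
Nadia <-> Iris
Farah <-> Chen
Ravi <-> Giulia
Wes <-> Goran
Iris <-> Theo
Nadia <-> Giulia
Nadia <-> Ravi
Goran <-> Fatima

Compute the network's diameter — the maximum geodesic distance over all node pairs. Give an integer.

5

Eccentricity of each node (its greatest distance to any other): Chen:3, Eva:3, Farah:4, Fatima:4, Giulia:4, Goran:4, Hiro:5, Iris:4, Nadia:4, Ravi:4, Theo:5, Ursula:5, Vera:4, Wes:5.
The maximum eccentricity is 5, realized for instance by the pair Ursula–Hiro via Ursula – Vera – Chen – Eva – Giulia – Hiro. So the diameter is 5.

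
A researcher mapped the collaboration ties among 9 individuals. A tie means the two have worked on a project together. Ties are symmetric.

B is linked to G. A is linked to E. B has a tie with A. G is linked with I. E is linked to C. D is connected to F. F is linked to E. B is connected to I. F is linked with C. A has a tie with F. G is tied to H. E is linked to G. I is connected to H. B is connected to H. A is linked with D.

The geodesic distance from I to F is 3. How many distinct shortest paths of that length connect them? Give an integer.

2

The shortest distance is 3. The length-3 paths are: I–G–E–F; I–B–A–F.
That gives 2 distinct shortest paths.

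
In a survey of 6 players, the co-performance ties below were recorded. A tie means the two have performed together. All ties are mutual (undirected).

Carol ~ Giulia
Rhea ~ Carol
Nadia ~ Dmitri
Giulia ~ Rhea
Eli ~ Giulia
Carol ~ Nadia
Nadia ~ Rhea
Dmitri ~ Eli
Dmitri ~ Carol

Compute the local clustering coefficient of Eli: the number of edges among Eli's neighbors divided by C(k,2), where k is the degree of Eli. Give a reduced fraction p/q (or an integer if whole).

0

Eli's neighbors: Dmitri and Giulia (k = 2).
Possible neighbor pairs: C(2,2) = 1. Edges among them: none → e = 0.
Clustering(Eli) = 0/1.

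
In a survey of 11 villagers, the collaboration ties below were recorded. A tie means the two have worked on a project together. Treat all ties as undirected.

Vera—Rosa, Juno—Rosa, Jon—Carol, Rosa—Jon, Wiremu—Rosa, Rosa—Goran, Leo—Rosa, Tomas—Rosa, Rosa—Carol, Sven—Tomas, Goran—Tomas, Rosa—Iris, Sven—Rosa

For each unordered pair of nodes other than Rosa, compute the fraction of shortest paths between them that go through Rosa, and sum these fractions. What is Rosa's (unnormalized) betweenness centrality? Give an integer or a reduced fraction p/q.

Pairs whose geodesics pass through Rosa — Wiremu–Iris: 1; Wiremu–Carol: 1; Wiremu–Goran: 1; Wiremu–Tomas: 1; Wiremu–Vera: 1; Wiremu–Leo: 1; Wiremu–Juno: 1; Wiremu–Sven: 1; Wiremu–Jon: 1; Iris–Carol: 1; Iris–Goran: 1; Iris–Tomas: 1; Iris–Vera: 1; Iris–Leo: 1 … (+28 more pairs).
All other pairs contribute 0.
Summing the contributions gives betweenness(Rosa) = 83/2.

83/2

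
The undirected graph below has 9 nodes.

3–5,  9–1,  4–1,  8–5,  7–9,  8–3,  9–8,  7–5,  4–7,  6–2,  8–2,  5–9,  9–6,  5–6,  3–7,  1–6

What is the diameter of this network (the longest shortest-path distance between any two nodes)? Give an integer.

3

Eccentricity of each node (its greatest distance to any other): 1:3, 2:3, 3:3, 4:3, 5:2, 6:2, 7:3, 8:3, 9:2.
The maximum eccentricity is 3, realized for instance by the pair 2–7 via 2 – 6 – 5 – 7. So the diameter is 3.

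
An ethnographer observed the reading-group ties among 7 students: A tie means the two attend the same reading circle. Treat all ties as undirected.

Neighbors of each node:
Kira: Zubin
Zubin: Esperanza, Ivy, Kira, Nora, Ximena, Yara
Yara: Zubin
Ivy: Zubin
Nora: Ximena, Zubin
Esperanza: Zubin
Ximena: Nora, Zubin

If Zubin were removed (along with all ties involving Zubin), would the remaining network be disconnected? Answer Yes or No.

Yes

Removing Zubin leaves {Kira} with no path to {Nora and Ximena}, so the network splits into 5 components. Zubin is a cut vertex.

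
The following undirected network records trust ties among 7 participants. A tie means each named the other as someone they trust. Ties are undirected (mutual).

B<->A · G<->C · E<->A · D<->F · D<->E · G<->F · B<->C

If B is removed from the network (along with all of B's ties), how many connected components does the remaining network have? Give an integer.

1

B's neighbors (A and C) remain reachable from one another through other ties, so the rest of the network stays in one piece.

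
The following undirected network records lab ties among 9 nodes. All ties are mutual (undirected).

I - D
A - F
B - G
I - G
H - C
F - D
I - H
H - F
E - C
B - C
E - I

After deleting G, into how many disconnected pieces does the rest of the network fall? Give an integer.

G's neighbors (B and I) remain reachable from one another through other ties, so the rest of the network stays in one piece.

1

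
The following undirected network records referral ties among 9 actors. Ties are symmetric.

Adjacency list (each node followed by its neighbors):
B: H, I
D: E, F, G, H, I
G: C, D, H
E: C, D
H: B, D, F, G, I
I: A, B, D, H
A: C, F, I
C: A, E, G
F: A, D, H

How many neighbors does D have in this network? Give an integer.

5

D is directly tied to E, F, G, H, and I. That is 5 neighbors, so the degree of D is 5.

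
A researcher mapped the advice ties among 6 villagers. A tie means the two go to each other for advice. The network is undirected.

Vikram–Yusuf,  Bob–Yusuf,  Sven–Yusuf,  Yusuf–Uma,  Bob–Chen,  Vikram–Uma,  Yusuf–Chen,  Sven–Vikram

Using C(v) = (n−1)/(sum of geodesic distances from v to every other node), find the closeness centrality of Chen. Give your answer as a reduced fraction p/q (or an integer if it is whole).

5/8

Distances from Chen: Bob:1, Sven:2, Uma:2, Vikram:2, Yusuf:1. Sum = 8.
n = 6, so closeness = 5/8.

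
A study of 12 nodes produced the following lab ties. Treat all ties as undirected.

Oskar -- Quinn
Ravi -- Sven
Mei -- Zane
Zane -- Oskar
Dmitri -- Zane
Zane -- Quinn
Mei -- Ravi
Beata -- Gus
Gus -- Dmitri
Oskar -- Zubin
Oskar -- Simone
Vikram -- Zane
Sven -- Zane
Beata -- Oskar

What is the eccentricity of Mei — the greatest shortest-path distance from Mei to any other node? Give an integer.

3

Distances from Mei: Beata:3, Dmitri:2, Gus:3, Oskar:2, Quinn:2, Ravi:1, Simone:3, Sven:2, Vikram:2, Zane:1, Zubin:3.
The largest is 3 (to Gus, Beata, Zubin, and Simone), so the eccentricity of Mei is 3.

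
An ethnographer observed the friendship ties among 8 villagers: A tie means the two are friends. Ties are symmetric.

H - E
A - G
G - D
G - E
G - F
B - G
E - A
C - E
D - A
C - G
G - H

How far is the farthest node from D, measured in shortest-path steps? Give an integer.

Distances from D: A:1, B:2, C:2, E:2, F:2, G:1, H:2.
The largest is 2 (to H, F, C, E, and B), so the eccentricity of D is 2.

2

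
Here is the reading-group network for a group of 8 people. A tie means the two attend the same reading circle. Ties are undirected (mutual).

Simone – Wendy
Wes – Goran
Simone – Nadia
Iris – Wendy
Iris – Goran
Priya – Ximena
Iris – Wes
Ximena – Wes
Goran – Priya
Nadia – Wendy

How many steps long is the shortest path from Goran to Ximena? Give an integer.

One shortest route is Goran – Wes – Ximena, which uses 2 edges, and Goran and Ximena are not directly tied, so nothing shorter exists. So d(Goran,Ximena) = 2.

2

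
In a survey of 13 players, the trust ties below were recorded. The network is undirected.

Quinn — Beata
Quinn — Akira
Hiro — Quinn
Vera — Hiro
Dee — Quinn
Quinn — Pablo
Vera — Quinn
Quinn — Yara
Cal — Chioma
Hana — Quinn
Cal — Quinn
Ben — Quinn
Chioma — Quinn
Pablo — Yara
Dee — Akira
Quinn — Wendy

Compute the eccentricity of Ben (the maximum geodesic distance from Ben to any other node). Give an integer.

Distances from Ben: Akira:2, Beata:2, Cal:2, Chioma:2, Dee:2, Hana:2, Hiro:2, Pablo:2, Quinn:1, Vera:2, Wendy:2, Yara:2.
The largest is 2 (to Hiro, Hana, Wendy, Beata, Dee, Vera, Yara, Cal, Akira, Pablo, and Chioma), so the eccentricity of Ben is 2.

2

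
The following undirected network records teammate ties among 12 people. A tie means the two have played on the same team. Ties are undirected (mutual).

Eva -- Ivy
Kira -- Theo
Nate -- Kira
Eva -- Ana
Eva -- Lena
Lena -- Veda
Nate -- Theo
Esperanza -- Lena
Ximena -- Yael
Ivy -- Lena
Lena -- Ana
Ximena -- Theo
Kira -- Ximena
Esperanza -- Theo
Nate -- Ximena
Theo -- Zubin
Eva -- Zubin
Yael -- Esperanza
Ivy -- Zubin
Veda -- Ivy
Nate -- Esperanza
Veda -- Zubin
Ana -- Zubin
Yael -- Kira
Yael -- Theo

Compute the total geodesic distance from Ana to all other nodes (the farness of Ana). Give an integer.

Distances from Ana: Esperanza:2, Eva:1, Ivy:2, Kira:3, Lena:1, Nate:3, Theo:2, Veda:2, Ximena:3, Yael:3, Zubin:1.
Sum = 2 + 1 + 2 + 3 + 1 + 3 + 2 + 2 + 3 + 3 + 1 = 23.

23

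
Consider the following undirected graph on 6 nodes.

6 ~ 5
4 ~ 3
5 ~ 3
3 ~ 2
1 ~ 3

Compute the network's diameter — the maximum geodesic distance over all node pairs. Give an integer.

3

Eccentricity of each node (its greatest distance to any other): 1:3, 2:3, 3:2, 4:3, 5:2, 6:3.
The maximum eccentricity is 3, realized for instance by the pair 1–6 via 1 – 3 – 5 – 6. So the diameter is 3.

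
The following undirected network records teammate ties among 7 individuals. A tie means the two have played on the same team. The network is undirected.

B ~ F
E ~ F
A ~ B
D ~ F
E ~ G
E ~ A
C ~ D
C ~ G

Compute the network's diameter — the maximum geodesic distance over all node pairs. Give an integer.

3

Eccentricity of each node (its greatest distance to any other): A:3, B:3, C:3, D:3, E:2, F:2, G:3.
The maximum eccentricity is 3, realized for instance by the pair C–B via C – D – F – B. So the diameter is 3.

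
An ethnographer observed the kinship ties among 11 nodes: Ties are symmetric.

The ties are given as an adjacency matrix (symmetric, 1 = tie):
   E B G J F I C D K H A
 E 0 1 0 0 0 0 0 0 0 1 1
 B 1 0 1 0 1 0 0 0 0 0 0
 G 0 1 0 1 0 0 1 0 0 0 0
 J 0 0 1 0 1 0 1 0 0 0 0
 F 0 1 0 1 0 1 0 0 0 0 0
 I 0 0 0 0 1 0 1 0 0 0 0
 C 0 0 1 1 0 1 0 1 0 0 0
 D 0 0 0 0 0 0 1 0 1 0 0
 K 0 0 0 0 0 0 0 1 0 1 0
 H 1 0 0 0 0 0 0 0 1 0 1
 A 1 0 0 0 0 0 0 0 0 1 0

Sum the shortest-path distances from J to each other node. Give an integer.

23

Distances from J: A:4, B:2, C:1, D:2, E:3, F:1, G:1, H:4, I:2, K:3.
Sum = 4 + 2 + 1 + 2 + 3 + 1 + 1 + 4 + 2 + 3 = 23.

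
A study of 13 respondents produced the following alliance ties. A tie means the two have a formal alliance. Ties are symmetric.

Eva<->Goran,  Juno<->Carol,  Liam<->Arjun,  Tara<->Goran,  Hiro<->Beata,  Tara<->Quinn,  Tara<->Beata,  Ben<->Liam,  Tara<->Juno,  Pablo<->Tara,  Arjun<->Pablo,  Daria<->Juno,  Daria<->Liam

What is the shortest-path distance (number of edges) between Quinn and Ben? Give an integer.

One shortest route is Quinn – Tara – Juno – Daria – Liam – Ben, which uses 5 edges, and at distance 4 from Quinn we only reach {Liam}, which does not include Ben. So d(Quinn,Ben) = 5.

5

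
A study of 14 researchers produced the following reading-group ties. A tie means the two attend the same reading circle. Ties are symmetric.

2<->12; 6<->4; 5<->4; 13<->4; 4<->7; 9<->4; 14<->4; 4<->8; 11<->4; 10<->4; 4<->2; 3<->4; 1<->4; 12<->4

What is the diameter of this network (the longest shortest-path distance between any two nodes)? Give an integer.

2

Eccentricity of each node (its greatest distance to any other): 1:2, 2:2, 3:2, 4:1, 5:2, 6:2, 7:2, 8:2, 9:2, 10:2, 11:2, 12:2, 13:2, 14:2.
The maximum eccentricity is 2, realized for instance by the pair 12–9 via 12 – 4 – 9. So the diameter is 2.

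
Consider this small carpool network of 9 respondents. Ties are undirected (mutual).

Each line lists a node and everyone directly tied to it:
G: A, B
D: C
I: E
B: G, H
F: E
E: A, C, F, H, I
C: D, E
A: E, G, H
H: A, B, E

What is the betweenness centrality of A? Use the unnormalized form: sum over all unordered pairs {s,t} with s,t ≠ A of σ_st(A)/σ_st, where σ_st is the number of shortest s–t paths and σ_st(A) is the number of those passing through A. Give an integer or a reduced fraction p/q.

Pairs whose geodesics pass through A — G–E: 1; G–C: 1; G–D: 1; G–H: 1/2; G–F: 1; G–I: 1.
All other pairs contribute 0.
Summing the contributions gives betweenness(A) = 11/2.

11/2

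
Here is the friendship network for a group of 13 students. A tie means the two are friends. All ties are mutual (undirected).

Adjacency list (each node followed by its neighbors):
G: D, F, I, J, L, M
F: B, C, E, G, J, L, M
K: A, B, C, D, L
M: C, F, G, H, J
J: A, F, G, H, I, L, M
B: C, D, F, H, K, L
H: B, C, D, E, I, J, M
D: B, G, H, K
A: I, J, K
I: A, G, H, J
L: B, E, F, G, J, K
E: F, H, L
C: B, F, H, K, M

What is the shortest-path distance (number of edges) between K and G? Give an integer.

2

One shortest route is K – L – G, which uses 2 edges, and K and G are not directly tied, so nothing shorter exists. So d(K,G) = 2.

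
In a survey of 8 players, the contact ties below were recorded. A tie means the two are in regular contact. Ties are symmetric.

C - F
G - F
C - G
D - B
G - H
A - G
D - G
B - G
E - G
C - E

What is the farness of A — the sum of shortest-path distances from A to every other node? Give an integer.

13

Distances from A: B:2, C:2, D:2, E:2, F:2, G:1, H:2.
Sum = 2 + 2 + 2 + 2 + 2 + 1 + 2 = 13.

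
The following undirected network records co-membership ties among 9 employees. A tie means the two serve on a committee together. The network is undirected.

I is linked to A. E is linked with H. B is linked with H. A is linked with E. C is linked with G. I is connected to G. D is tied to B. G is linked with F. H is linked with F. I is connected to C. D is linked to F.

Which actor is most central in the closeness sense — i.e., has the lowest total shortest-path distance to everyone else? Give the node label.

Farness (sum of distances to all others) for each node — A:18, B:20, C:19, D:19, E:17, F:14, G:15, H:15, I:17.
The smallest farness is 14, for F, so F has the highest closeness.

F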